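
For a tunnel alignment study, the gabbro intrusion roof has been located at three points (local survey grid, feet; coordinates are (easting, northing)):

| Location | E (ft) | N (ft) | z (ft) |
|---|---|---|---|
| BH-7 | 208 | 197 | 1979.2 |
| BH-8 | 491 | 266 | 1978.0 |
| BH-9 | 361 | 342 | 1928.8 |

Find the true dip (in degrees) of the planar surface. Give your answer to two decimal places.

25.38°

Two edge vectors: BH-7→BH-8 = (283, 69, -1.2), BH-7→BH-9 = (153, 145, -50.4).
Normal n = (BH-7→BH-8) × (BH-7→BH-9) = (-3303.6, 14079.6, 30478).
So ∂z/∂E = −n_x/n_z = 0.10839 and ∂z/∂N = −n_y/n_z = −0.46196.
Gradient magnitude |∇z| = √(a² + b²) = √(0.01175 + 0.21341) = 0.47451.
True dip = arctan(0.47451) = 25.38°, dipping toward NNW (azimuth ≈ 347°).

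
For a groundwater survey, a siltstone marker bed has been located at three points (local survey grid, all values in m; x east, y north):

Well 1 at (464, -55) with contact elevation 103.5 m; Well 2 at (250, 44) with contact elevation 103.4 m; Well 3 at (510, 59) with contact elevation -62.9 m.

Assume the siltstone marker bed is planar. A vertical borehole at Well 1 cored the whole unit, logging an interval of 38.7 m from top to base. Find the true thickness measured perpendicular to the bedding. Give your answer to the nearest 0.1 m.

23.0 m

Two edge vectors: Well 1→Well 2 = (-214, 99, -0.1), Well 1→Well 3 = (46, 114, -166.4).
Normal n = (Well 1→Well 2) × (Well 1→Well 3) = (-16462.2, -35614.2, -28950).
So ∂z/∂x = −n_x/n_z = −0.56864 and ∂z/∂y = −n_y/n_z = −1.23020.
|∇z| = √(a²+b²) = 1.35526, so dip δ = arctan(1.35526) = 53.58°.
True thickness = vertical thickness × cos δ = 38.7 × cos 53.58° = 23.0 m.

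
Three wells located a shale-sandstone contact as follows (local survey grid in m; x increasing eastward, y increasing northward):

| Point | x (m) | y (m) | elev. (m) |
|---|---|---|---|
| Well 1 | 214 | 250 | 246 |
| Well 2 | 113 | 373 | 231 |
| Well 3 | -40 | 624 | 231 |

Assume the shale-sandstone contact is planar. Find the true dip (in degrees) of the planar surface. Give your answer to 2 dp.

Two edge vectors: Well 1→Well 2 = (-101, 123, -15), Well 1→Well 3 = (-254, 374, -15).
Normal n = (Well 1→Well 2) × (Well 1→Well 3) = (3765, 2295, -6532).
So ∂z/∂x = −n_x/n_z = 0.57639 and ∂z/∂y = −n_y/n_z = 0.35135.
Gradient magnitude |∇z| = √(a² + b²) = √(0.33223 + 0.12344) = 0.67504.
True dip = arctan(0.67504) = 34.02°, dipping toward WSW (azimuth ≈ 239°).

34.02°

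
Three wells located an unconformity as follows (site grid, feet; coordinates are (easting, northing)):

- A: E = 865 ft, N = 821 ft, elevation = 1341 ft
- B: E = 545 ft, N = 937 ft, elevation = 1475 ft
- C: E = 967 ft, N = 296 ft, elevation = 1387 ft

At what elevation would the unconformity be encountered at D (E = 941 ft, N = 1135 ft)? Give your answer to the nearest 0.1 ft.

Two edge vectors: A→B = (-320, 116, 134), A→C = (102, -525, 46).
Normal n = (A→B) × (A→C) = (75686, 28388, 156168).
So ∂z/∂E = −n_x/n_z = −0.484645 and ∂z/∂N = −n_y/n_z = −0.181779.
Intercept c from A: 1341 + 419.22 + 149.24 = 1909.46.
At (941, 1135): z = −456.1 − 206.3 + 1909.46 = 1247.1 ft.

1247.1 ft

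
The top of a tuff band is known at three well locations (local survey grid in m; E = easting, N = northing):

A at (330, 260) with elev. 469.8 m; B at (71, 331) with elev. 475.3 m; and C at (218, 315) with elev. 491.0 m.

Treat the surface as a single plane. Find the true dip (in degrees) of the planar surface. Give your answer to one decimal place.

38.6°

Let the plane be z = a·E + b·N + c.
B−A: −259a + 71b = 5.5;  C−A: −112a + 55b = 21.2.
Solving gives a = 0.19112, b = 0.77464.
Gradient magnitude |∇z| = √(a² + b²) = √(0.03653 + 0.60006) = 0.79787.
True dip = arctan(0.79787) = 38.6°, dipping toward SSW (azimuth ≈ 194°).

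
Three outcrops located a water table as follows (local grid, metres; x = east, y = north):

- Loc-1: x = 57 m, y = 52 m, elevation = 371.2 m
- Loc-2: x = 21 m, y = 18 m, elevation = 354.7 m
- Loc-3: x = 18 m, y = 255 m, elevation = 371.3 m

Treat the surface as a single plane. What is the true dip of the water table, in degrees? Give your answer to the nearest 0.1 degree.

21.5°

Two edge vectors: Loc-1→Loc-2 = (-36, -34, -16.5), Loc-1→Loc-3 = (-39, 203, 0.1).
Normal n = (Loc-1→Loc-2) × (Loc-1→Loc-3) = (3346.1, 647.1, -8634).
So ∂z/∂x = −n_x/n_z = 0.38755 and ∂z/∂y = −n_y/n_z = 0.07495.
Gradient magnitude |∇z| = √(a² + b²) = √(0.15019 + 0.00562) = 0.39473.
True dip = arctan(0.39473) = 21.5°, dipping toward W (azimuth ≈ 259°).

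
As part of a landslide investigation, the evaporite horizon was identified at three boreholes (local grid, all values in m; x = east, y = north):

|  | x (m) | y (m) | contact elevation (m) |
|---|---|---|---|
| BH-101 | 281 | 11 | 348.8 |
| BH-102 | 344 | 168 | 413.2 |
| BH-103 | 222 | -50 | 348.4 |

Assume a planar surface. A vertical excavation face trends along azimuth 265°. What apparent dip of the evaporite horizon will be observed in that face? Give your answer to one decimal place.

33.0°

Let the plane be z = a·x + b·y + c.
BH-102−BH-101: 63a + 157b = 64.4;  BH-103−BH-101: −59a − 61b = −0.4.
Solving gives a = −0.71321, b = 0.69638.
Unit vector along 265° is (sin 265°, cos 265°) = (-0.9962, -0.0872).
Slope in that direction = a·(-0.9962) + b·(-0.0872) = 0.64980.
Apparent dip = arctan|0.64980| = 33.0° (true dip is 44.9°, so apparent ≤ true as expected).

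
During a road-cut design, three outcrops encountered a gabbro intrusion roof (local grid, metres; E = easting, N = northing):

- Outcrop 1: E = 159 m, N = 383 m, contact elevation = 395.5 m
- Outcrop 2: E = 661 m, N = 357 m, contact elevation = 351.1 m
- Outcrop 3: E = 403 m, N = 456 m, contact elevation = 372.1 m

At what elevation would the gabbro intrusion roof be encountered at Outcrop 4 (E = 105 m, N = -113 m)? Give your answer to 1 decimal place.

410.9 m

Two edge vectors: Outcrop 1→Outcrop 2 = (502, -26, -44.4), Outcrop 1→Outcrop 3 = (244, 73, -23.4).
Normal n = (Outcrop 1→Outcrop 2) × (Outcrop 1→Outcrop 3) = (3849.6, 913.2, 42990).
So ∂z/∂E = −n_x/n_z = −0.08955 and ∂z/∂N = −n_y/n_z = −0.02124.
Intercept c from Outcrop 1: 395.5 + 14.24 + 8.14 = 417.87.
At (105, -113): z = −9.4 + 2.4 + 417.87 = 410.9 m.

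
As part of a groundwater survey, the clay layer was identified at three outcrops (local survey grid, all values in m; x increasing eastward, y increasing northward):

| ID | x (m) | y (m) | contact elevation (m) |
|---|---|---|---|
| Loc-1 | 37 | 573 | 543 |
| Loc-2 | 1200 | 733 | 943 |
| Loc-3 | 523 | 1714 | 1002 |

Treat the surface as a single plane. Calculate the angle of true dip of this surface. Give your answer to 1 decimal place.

22.3°

Two edge vectors: Loc-1→Loc-2 = (1163, 160, 400), Loc-1→Loc-3 = (486, 1141, 459).
Normal n = (Loc-1→Loc-2) × (Loc-1→Loc-3) = (-382960, -339417, 1249223).
So ∂z/∂x = −n_x/n_z = 0.30656 and ∂z/∂y = −n_y/n_z = 0.27170.
Gradient magnitude |∇z| = √(a² + b²) = √(0.09398 + 0.07382) = 0.40963.
True dip = arctan(0.40963) = 22.3°, dipping toward SW (azimuth ≈ 228°).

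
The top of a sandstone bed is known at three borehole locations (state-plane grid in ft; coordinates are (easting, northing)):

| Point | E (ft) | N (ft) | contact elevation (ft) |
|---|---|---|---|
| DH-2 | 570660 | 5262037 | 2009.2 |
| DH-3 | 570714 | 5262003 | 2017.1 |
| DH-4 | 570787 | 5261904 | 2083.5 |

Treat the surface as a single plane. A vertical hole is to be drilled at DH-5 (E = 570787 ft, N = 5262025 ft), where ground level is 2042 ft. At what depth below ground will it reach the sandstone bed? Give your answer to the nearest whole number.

86 ft

Let the plane be z = a·E + b·N + c.
DH-3−DH-2: 54a − 34b = 7.9;  DH-4−DH-2: 127a − 133b = 74.3.
Solving gives a = −0.51518855, b = −1.05059358.
Then c = 2009.2 − a·570660 − b·5262037 = 5824268.96.
At (570787, 5262025): z_contact = −294062.9 − 5528249.7 + 5824268.96 = 1956.4 ft.
Depth below ground = 2042 − 1956.4 = 86 ft.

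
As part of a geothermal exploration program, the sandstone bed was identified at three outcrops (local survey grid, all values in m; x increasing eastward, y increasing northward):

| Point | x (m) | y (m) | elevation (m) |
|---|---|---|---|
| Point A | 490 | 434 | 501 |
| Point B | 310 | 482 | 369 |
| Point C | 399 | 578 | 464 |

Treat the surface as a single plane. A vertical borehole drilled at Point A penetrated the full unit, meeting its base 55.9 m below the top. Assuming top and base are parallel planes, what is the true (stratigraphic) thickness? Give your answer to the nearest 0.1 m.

Two edge vectors: Point A→Point B = (-180, 48, -132), Point A→Point C = (-91, 144, -37).
Normal n = (Point A→Point B) × (Point A→Point C) = (17232, 5352, -21552).
So ∂z/∂x = −n_x/n_z = 0.79955 and ∂z/∂y = −n_y/n_z = 0.24833.
|∇z| = √(a²+b²) = 0.83723, so dip δ = arctan(0.83723) = 39.94°.
True thickness = vertical thickness × cos δ = 55.9 × cos 39.94° = 42.9 m.

42.9 m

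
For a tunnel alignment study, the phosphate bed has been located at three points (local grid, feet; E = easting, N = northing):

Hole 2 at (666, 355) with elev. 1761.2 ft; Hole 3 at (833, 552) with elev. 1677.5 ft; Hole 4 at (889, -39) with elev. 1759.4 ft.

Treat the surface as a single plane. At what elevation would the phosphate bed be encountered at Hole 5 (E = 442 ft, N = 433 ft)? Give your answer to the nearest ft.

Two edge vectors: Hole 2→Hole 3 = (167, 197, -83.7), Hole 2→Hole 4 = (223, -394, -1.8).
Normal n = (Hole 2→Hole 3) × (Hole 2→Hole 4) = (-33332.4, -18364.5, -109729).
So ∂z/∂E = −n_x/n_z = −0.30377 and ∂z/∂N = −n_y/n_z = −0.16736.
Intercept c from Hole 2: 1761.2 + 202.31 + 59.41 = 2022.92.
At (442, 433): z = −134.3 − 72.5 + 2022.92 = 1816.2 ft.

1816 ft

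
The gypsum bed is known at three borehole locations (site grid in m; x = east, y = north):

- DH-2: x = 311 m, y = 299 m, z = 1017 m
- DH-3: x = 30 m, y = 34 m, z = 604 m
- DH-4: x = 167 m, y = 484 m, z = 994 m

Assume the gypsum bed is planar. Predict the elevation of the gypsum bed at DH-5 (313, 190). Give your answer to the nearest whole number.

Let the plane be z = a·x + b·y + c.
DH-3−DH-2: −281a − 265b = −413;  DH-4−DH-2: −144a + 185b = −23.
Solving gives a = 0.91519, b = 0.58804.
Then c = 1017 − a·311 − b·299 = 556.55.
At (313, 190): z = 286.5 + 111.7 + 556.55 = 954.7 m.

955 m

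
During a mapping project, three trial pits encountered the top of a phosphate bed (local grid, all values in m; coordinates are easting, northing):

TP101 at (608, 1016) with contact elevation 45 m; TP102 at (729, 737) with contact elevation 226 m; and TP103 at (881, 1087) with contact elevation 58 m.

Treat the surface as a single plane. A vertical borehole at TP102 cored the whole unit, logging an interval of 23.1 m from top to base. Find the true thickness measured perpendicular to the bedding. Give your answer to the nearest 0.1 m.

Two edge vectors: TP101→TP102 = (121, -279, 181), TP101→TP103 = (273, 71, 13).
Normal n = (TP101→TP102) × (TP101→TP103) = (-16478, 47840, 84758).
So ∂z/∂easting = −n_x/n_z = 0.19441 and ∂z/∂northing = −n_y/n_z = −0.56443.
|∇z| = √(a²+b²) = 0.59697, so dip δ = arctan(0.59697) = 30.84°.
True thickness = vertical thickness × cos δ = 23.1 × cos 30.84° = 19.8 m.

19.8 m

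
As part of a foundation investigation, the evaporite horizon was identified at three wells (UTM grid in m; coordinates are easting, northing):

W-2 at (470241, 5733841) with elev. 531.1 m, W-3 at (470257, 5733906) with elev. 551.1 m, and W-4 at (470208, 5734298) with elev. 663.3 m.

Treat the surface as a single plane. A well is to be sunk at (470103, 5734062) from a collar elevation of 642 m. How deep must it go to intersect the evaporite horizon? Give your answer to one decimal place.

54.0 m

Two edge vectors: W-2→W-3 = (16, 65, 20), W-2→W-4 = (-33, 457, 132.2).
Normal n = (W-2→W-3) × (W-2→W-4) = (-547, -2775.2, 9457).
So ∂z/∂easting = −n_x/n_z = 0.057840753 and ∂z/∂northing = −n_y/n_z = 0.293454584.
Intercept c from W-2: 531.1 − 27199.09 − 1682621.92 = −1709289.92.
At (470103, 5734062): z_contact = 27191.11 + 1682686.78 − 1709289.92 = 587.97 m.
Depth below ground = 642 − 587.97 = 54.0 m.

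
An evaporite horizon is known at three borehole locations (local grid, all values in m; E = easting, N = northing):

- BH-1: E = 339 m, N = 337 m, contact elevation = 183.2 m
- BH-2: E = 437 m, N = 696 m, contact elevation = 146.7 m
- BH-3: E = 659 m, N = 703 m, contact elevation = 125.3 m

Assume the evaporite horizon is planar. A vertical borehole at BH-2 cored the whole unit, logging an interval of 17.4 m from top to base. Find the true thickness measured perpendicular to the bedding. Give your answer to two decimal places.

17.27 m

Let the plane be z = a·E + b·N + c.
BH-2−BH-1: 98a + 359b = −36.5;  BH-3−BH-1: 320a + 366b = −57.9.
Solving gives a = −0.09400, b = −0.07601.
|∇z| = √(a²+b²) = 0.12089, so dip δ = arctan(0.12089) = 6.89°.
True thickness = vertical thickness × cos δ = 17.4 × cos 6.89° = 17.27 m.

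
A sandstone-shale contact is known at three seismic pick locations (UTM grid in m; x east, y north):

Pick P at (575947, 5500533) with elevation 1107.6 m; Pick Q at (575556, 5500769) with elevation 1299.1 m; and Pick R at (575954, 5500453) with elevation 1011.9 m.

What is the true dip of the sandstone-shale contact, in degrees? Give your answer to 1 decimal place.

51.2°

Let the plane be z = a·x + b·y + c.
Pick Q−Pick P: −391a + 236b = 191.5;  Pick R−Pick P: 7a − 80b = −95.7.
Solving gives a = 0.24521, b = 1.21771.
Gradient magnitude |∇z| = √(a² + b²) = √(0.06013 + 1.48281) = 1.24215.
True dip = arctan(1.24215) = 51.2°, dipping toward SSW (azimuth ≈ 191°).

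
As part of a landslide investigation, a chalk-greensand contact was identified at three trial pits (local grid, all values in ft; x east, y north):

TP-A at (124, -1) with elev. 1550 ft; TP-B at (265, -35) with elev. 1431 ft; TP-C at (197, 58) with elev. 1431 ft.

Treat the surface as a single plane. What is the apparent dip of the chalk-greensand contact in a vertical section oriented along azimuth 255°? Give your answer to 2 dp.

49.81°

Two edge vectors: TP-A→TP-B = (141, -34, -119), TP-A→TP-C = (73, 59, -119).
Normal n = (TP-A→TP-B) × (TP-A→TP-C) = (11067, 8092, 10801).
So ∂z/∂x = −n_x/n_z = −1.02463 and ∂z/∂y = −n_y/n_z = −0.74919.
Unit vector along 255° is (sin 255°, cos 255°) = (-0.9659, -0.2588).
Slope in that direction = a·(-0.9659) + b·(-0.2588) = 1.18362.
Apparent dip = arctan|1.18362| = 49.81° (true dip is 51.8°, so apparent ≤ true as expected).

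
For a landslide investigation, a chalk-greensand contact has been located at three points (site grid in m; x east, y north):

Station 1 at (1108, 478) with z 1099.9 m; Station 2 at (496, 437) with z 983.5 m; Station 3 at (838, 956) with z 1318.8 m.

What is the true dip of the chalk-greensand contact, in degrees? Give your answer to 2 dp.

Let the plane be z = a·x + b·y + c.
Station 2−Station 1: −612a − 41b = −116.4;  Station 3−Station 1: −270a + 478b = 218.9.
Solving gives a = 0.15370, b = 0.54477.
Gradient magnitude |∇z| = √(a² + b²) = √(0.02362 + 0.29677) = 0.56604.
True dip = arctan(0.56604) = 29.51°, dipping toward SSW (azimuth ≈ 196°).

29.51°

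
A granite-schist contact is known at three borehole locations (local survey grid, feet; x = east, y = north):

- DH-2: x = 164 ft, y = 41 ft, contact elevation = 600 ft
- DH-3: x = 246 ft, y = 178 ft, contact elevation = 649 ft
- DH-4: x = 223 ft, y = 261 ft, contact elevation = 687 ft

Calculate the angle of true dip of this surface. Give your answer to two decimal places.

23.81°

Two edge vectors: DH-2→DH-3 = (82, 137, 49), DH-2→DH-4 = (59, 220, 87).
Normal n = (DH-2→DH-3) × (DH-2→DH-4) = (1139, -4243, 9957).
So ∂z/∂x = −n_x/n_z = −0.11439 and ∂z/∂y = −n_y/n_z = 0.42613.
Gradient magnitude |∇z| = √(a² + b²) = √(0.01309 + 0.18159) = 0.44122.
True dip = arctan(0.44122) = 23.81°, dipping toward SSE (azimuth ≈ 165°).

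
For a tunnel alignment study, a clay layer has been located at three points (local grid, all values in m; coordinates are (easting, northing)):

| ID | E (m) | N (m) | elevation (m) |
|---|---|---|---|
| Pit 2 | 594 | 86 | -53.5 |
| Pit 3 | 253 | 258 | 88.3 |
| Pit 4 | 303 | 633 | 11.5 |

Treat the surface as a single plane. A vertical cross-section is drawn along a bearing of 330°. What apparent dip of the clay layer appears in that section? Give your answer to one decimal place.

Two edge vectors: Pit 2→Pit 3 = (-341, 172, 141.8), Pit 2→Pit 4 = (-291, 547, 65).
Normal n = (Pit 2→Pit 3) × (Pit 2→Pit 4) = (-66384.6, -19098.8, -136475).
So ∂z/∂E = −n_x/n_z = −0.48642 and ∂z/∂N = −n_y/n_z = −0.13994.
Unit vector along 330° is (sin 330°, cos 330°) = (-0.5000, 0.8660).
Slope in that direction = a·(-0.5000) + b·(0.8660) = 0.12202.
Apparent dip = arctan|0.12202| = 7.0° (true dip is 26.8°, so apparent ≤ true as expected).

7.0°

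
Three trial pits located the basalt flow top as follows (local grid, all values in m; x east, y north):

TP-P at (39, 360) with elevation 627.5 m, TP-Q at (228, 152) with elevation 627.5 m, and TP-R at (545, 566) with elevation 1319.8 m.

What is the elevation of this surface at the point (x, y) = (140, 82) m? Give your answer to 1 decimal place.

Let the plane be z = a·x + b·y + c.
TP-Q−TP-P: 189a − 208b = 0;  TP-R−TP-P: 506a + 206b = 692.3.
Solving gives a = 0.99873, b = 0.90750.
Then c = 627.5 − a·39 − b·360 = 261.85.
At (140, 82): z = 139.8 + 74.4 + 261.85 = 476.1 m.

476.1 m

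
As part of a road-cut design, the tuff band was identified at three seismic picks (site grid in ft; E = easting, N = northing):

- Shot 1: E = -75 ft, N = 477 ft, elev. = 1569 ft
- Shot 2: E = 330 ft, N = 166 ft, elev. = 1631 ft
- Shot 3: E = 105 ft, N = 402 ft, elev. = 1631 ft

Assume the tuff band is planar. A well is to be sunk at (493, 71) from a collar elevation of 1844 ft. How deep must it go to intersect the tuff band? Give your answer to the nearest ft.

172 ft

Two edge vectors: Shot 1→Shot 2 = (405, -311, 62), Shot 1→Shot 3 = (180, -75, 62).
Normal n = (Shot 1→Shot 2) × (Shot 1→Shot 3) = (-14632, -13950, 25605).
So ∂z/∂E = −n_x/n_z = 0.57145 and ∂z/∂N = −n_y/n_z = 0.54482.
Intercept c from Shot 1: 1569 + 42.86 − 259.88 = 1351.98.
At (493, 71): z_contact = 281.7 + 38.7 + 1351.98 = 1672.4 ft.
Depth below ground = 1844 − 1672.4 = 172 ft.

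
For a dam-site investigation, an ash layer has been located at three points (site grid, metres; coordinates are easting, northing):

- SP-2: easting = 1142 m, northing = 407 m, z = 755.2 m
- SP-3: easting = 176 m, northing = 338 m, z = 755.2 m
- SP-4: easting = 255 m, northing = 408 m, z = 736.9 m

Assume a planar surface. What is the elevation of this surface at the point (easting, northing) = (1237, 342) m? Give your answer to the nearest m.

Two edge vectors: SP-2→SP-3 = (-966, -69, 0), SP-2→SP-4 = (-887, 1, -18.3).
Normal n = (SP-2→SP-3) × (SP-2→SP-4) = (1262.7, -17677.8, -62169).
So ∂z/∂easting = −n_x/n_z = 0.02031 and ∂z/∂northing = −n_y/n_z = −0.28435.
Intercept c from SP-2: 755.2 − 23.19 + 115.73 = 847.74.
At (1237, 342): z = 25.1 − 97.2 + 847.74 = 775.6 m.

776 m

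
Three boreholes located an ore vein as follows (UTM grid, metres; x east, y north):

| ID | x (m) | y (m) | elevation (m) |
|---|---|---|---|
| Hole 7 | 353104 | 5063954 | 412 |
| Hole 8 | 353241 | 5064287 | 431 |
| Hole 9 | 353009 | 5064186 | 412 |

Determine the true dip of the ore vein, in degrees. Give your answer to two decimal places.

Let the plane be z = a·x + b·y + c.
Hole 8−Hole 7: 137a + 333b = 19;  Hole 9−Hole 7: −95a + 232b = 0.
Solving gives a = 0.06951, b = 0.02846.
Gradient magnitude |∇z| = √(a² + b²) = √(0.00483 + 0.00081) = 0.07511.
True dip = arctan(0.07511) = 4.30°, dipping toward WSW (azimuth ≈ 248°).

4.30°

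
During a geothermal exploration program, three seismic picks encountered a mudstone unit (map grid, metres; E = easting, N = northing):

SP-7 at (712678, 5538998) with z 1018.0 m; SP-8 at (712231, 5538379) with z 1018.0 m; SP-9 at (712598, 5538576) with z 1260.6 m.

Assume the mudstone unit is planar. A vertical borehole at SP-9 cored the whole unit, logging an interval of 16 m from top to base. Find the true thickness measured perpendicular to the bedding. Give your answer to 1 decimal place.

9.6 m

Let the plane be z = a·E + b·N + c.
SP-8−SP-7: −447a − 619b = 0;  SP-9−SP-7: −80a − 422b = 242.6.
Solving gives a = 1.07947, b = −0.77952.
|∇z| = √(a²+b²) = 1.33151, so dip δ = arctan(1.33151) = 53.09°.
True thickness = vertical thickness × cos δ = 16 × cos 53.09° = 9.6 m.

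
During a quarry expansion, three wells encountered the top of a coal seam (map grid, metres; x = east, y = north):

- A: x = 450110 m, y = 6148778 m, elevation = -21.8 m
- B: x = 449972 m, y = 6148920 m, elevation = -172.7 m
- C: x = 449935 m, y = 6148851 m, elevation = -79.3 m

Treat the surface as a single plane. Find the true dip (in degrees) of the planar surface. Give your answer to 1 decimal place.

51.7°

Two edge vectors: A→B = (-138, 142, -150.9), A→C = (-175, 73, -57.5).
Normal n = (A→B) × (A→C) = (2850.7, 18472.5, 14776).
So ∂z/∂x = −n_x/n_z = −0.19293 and ∂z/∂y = −n_y/n_z = −1.25017.
Gradient magnitude |∇z| = √(a² + b²) = √(0.03722 + 1.56292) = 1.26497.
True dip = arctan(1.26497) = 51.7°, dipping toward N (azimuth ≈ 009°).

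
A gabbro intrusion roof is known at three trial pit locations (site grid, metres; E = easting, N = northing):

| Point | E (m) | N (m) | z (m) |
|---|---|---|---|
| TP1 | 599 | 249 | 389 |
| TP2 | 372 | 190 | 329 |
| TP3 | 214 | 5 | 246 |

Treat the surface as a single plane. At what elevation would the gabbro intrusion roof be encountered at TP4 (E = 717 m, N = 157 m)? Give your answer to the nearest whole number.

Two edge vectors: TP1→TP2 = (-227, -59, -60), TP1→TP3 = (-385, -244, -143).
Normal n = (TP1→TP2) × (TP1→TP3) = (-6203, -9361, 32673).
So ∂z/∂E = −n_x/n_z = 0.18985 and ∂z/∂N = −n_y/n_z = 0.28651.
Intercept c from TP1: 389 − 113.72 − 71.34 = 203.94.
At (717, 157): z = 136.1 + 45.0 + 203.94 = 385.0 m.

385 m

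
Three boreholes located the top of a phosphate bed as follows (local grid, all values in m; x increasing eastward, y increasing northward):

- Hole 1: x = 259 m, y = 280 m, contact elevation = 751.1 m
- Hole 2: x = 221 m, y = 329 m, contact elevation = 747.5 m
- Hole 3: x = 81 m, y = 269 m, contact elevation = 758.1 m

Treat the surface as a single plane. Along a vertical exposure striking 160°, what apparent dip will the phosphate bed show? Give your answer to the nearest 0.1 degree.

4.7°

Two edge vectors: Hole 1→Hole 2 = (-38, 49, -3.6), Hole 1→Hole 3 = (-178, -11, 7).
Normal n = (Hole 1→Hole 2) × (Hole 1→Hole 3) = (303.4, 906.8, 9140).
So ∂z/∂x = −n_x/n_z = −0.03319 and ∂z/∂y = −n_y/n_z = −0.09921.
Unit vector along 160° is (sin 160°, cos 160°) = (0.3420, -0.9397).
Slope in that direction = a·(0.3420) + b·(-0.9397) = 0.08188.
Apparent dip = arctan|0.08188| = 4.7° (true dip is 6.0°, so apparent ≤ true as expected).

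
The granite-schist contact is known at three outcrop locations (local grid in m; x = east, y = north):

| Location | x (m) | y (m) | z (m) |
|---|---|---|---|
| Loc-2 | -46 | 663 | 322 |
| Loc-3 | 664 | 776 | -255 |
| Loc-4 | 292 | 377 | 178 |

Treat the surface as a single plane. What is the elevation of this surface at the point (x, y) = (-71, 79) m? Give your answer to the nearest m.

565 m

Let the plane be z = a·x + b·y + c.
Loc-3−Loc-2: 710a + 113b = −577;  Loc-4−Loc-2: 338a − 286b = −144.
Solving gives a = −0.75147, b = −0.38460.
Then c = 322 − a·-46 − b·663 = 542.42.
At (-71, 79): z = 53.4 − 30.4 + 542.42 = 565.4 m.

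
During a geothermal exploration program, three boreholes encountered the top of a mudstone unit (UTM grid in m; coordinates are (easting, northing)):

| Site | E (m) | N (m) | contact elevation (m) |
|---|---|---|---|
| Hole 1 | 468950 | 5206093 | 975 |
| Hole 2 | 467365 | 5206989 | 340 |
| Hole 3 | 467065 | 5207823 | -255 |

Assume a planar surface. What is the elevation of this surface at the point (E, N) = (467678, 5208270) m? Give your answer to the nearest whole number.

Two edge vectors: Hole 1→Hole 2 = (-1585, 896, -635), Hole 1→Hole 3 = (-1885, 1730, -1230).
Normal n = (Hole 1→Hole 2) × (Hole 1→Hole 3) = (-3530, -752575, -1053090).
So ∂z/∂E = −n_x/n_z = −0.00335204 and ∂z/∂N = −n_y/n_z = −0.71463503.
Intercept c from Hole 1: 975 + 1571.94 + 3720456.41 = 3723003.35.
At (467678, 5208270): z = −1567.7 − 3722012.2 + 3723003.35 = -576.5 m.

-576 m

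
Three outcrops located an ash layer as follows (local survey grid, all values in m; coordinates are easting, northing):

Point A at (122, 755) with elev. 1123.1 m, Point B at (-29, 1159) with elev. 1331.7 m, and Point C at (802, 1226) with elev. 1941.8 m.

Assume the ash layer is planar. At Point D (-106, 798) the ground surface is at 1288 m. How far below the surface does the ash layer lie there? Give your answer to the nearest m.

Let the plane be z = a·easting + b·northing + c.
Point B−Point A: −151a + 404b = 208.6;  Point C−Point A: 680a + 471b = 818.7.
Solving gives a = 0.67229, b = 0.76761.
Then c = 1123.1 − a·122 − b·755 = 461.53.
At (-106, 798): z_contact = −71.3 + 612.6 + 461.53 = 1002.8 m.
Depth below ground = 1288 − 1002.8 = 285 m.

285 m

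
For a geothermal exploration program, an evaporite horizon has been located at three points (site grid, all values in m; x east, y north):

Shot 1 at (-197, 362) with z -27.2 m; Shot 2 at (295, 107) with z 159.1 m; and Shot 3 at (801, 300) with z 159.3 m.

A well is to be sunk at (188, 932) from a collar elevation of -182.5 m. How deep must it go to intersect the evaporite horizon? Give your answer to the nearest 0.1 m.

Let the plane be z = a·x + b·y + c.
Shot 2−Shot 1: 492a − 255b = 186.3;  Shot 3−Shot 1: 998a − 62b = 186.5.
Solving gives a = 0.16076, b = −0.42043.
Then c = -27.2 − a·-197 − b·362 = 156.66.
At (188, 932): z_contact = 30.22 − 391.84 + 156.66 = -204.95 m.
Depth below ground = -182.5 − (-204.95) = 22.5 m.

22.5 m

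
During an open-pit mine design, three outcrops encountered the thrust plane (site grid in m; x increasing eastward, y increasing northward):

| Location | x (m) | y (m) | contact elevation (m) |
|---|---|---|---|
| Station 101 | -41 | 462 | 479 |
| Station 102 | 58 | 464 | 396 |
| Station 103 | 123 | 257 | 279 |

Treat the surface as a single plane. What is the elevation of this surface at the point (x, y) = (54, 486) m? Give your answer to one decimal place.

Let the plane be z = a·x + b·y + c.
Station 102−Station 101: 99a + 2b = −83;  Station 103−Station 101: 164a − 205b = −200.
Solving gives a = −0.84445, b = 0.30005.
Then c = 479 − a·-41 − b·462 = 305.75.
At (54, 486): z = −45.6 + 145.8 + 305.75 = 406.0 m.

406.0 m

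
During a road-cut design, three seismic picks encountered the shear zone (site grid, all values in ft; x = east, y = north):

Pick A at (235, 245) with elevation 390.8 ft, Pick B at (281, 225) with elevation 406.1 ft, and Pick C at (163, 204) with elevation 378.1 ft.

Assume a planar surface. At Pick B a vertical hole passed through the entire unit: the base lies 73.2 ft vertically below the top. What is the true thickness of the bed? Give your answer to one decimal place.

70.0 ft

Two edge vectors: Pick A→Pick B = (46, -20, 15.3), Pick A→Pick C = (-72, -41, -12.7).
Normal n = (Pick A→Pick B) × (Pick A→Pick C) = (881.3, -517.4, -3326).
So ∂z/∂x = −n_x/n_z = 0.26497 and ∂z/∂y = −n_y/n_z = −0.15556.
|∇z| = √(a²+b²) = 0.30726, so dip δ = arctan(0.30726) = 17.08°.
True thickness = vertical thickness × cos δ = 73.2 × cos 17.08° = 70.0 ft.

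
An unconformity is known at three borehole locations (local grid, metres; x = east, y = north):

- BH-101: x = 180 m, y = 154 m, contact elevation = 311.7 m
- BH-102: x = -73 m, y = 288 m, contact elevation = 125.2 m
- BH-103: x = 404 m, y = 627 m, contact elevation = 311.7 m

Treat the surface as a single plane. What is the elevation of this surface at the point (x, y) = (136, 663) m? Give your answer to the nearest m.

144 m

Two edge vectors: BH-101→BH-102 = (-253, 134, -186.5), BH-101→BH-103 = (224, 473, 0).
Normal n = (BH-101→BH-102) × (BH-101→BH-103) = (88214.5, -41776, -149685).
So ∂z/∂x = −n_x/n_z = 0.58933 and ∂z/∂y = −n_y/n_z = −0.27909.
Intercept c from BH-101: 311.7 − 106.08 + 42.98 = 248.60.
At (136, 663): z = 80.1 − 185.0 + 248.60 = 143.7 m.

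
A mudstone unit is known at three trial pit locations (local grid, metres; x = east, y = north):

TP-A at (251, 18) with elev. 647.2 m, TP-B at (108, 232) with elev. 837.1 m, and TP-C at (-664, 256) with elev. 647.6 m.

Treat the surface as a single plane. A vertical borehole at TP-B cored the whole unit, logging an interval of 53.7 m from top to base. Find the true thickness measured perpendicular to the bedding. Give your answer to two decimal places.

Let the plane be z = a·x + b·y + c.
TP-B−TP-A: −143a + 214b = 189.9;  TP-C−TP-A: −915a + 238b = 0.4.
Solving gives a = 0.27885, b = 1.07371.
|∇z| = √(a²+b²) = 1.10933, so dip δ = arctan(1.10933) = 47.97°.
True thickness = vertical thickness × cos δ = 53.7 × cos 47.97° = 35.96 m.

35.96 m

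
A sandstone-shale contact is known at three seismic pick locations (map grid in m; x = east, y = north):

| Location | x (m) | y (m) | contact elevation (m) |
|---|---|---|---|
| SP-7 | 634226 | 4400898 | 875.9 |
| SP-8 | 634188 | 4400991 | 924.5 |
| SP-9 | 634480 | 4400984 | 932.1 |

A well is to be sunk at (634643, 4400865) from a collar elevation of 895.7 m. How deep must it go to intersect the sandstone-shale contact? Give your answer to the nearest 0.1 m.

21.3 m

Two edge vectors: SP-7→SP-8 = (-38, 93, 48.6), SP-7→SP-9 = (254, 86, 56.2).
Normal n = (SP-7→SP-8) × (SP-7→SP-9) = (1047, 14480, -26890).
So ∂z/∂x = −n_x/n_z = 0.038936408 and ∂z/∂y = −n_y/n_z = 0.538490145.
Intercept c from SP-7: 875.9 − 24694.48 − 2369840.20 = −2393658.78.
At (634643, 4400865): z_contact = 24710.72 + 2369822.43 − 2393658.78 = 874.37 m.
Depth below ground = 895.7 − 874.37 = 21.3 m.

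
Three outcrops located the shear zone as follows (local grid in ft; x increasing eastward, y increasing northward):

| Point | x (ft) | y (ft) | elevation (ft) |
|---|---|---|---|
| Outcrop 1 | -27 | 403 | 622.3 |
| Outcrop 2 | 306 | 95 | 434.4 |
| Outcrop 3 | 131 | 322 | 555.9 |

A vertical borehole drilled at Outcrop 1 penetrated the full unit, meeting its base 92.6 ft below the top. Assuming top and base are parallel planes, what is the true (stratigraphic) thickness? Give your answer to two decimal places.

Let the plane be z = a·x + b·y + c.
Outcrop 2−Outcrop 1: 333a − 308b = −187.9;  Outcrop 3−Outcrop 1: 158a − 81b = −66.4.
Solving gives a = −0.24117, b = 0.34932.
|∇z| = √(a²+b²) = 0.42448, so dip δ = arctan(0.42448) = 23.00°.
True thickness = vertical thickness × cos δ = 92.6 × cos 23.00° = 85.24 ft.

85.24 ft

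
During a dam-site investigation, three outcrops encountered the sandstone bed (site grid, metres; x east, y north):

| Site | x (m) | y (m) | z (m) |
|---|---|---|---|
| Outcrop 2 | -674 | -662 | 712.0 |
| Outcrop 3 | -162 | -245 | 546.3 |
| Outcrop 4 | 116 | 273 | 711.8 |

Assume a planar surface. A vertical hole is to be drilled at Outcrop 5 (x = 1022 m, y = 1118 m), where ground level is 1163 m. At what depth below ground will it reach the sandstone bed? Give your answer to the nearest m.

651 m

Let the plane be z = a·x + b·y + c.
Outcrop 3−Outcrop 2: 512a + 417b = −165.7;  Outcrop 4−Outcrop 2: 790a + 935b = −0.2.
Solving gives a = −1.03722, b = 0.87615.
Then c = 712 − a·-674 − b·-662 = 592.93.
At (1022, 1118): z_contact = −1060.0 + 979.5 + 592.93 = 512.4 m.
Depth below ground = 1163 − 512.4 = 651 m.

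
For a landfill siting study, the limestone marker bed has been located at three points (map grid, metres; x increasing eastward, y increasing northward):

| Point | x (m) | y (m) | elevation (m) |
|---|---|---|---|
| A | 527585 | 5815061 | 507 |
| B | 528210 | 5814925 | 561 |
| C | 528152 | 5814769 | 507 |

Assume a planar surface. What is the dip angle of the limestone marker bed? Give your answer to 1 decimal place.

18.1°

Two edge vectors: A→B = (625, -136, 54), A→C = (567, -292, 0).
Normal n = (A→B) × (A→C) = (15768, 30618, -105388).
So ∂z/∂x = −n_x/n_z = 0.14962 and ∂z/∂y = −n_y/n_z = 0.29053.
Gradient magnitude |∇z| = √(a² + b²) = √(0.02239 + 0.08441) = 0.32679.
True dip = arctan(0.32679) = 18.1°, dipping toward SSW (azimuth ≈ 207°).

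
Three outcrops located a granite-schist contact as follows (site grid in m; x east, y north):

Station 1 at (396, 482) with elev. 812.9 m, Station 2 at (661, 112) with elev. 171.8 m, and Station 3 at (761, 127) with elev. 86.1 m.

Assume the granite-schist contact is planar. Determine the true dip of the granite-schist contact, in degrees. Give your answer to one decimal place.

55.0°

Let the plane be z = a·x + b·y + c.
Station 2−Station 1: 265a − 370b = −641.1;  Station 3−Station 1: 365a − 355b = −726.8.
Solving gives a = −1.00855, b = 1.01036.
Gradient magnitude |∇z| = √(a² + b²) = √(1.01718 + 1.02083) = 1.42759.
True dip = arctan(1.42759) = 55.0°, dipping toward SE (azimuth ≈ 135°).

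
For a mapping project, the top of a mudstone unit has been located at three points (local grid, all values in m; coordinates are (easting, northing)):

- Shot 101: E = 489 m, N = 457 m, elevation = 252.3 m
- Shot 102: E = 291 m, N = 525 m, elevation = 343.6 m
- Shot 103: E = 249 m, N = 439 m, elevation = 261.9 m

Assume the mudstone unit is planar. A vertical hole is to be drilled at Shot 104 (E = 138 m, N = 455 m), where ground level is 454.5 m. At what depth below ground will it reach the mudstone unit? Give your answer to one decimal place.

163.7 m

Two edge vectors: Shot 101→Shot 102 = (-198, 68, 91.3), Shot 101→Shot 103 = (-240, -18, 9.6).
Normal n = (Shot 101→Shot 102) × (Shot 101→Shot 103) = (2296.2, -20011.2, 19884).
So ∂z/∂E = −n_x/n_z = −0.11548 and ∂z/∂N = −n_y/n_z = 1.00640.
Intercept c from Shot 101: 252.3 + 56.47 − 459.92 = −151.15.
At (138, 455): z_contact = −15.94 + 457.91 − 151.15 = 290.82 m.
Depth below ground = 454.5 − 290.82 = 163.7 m.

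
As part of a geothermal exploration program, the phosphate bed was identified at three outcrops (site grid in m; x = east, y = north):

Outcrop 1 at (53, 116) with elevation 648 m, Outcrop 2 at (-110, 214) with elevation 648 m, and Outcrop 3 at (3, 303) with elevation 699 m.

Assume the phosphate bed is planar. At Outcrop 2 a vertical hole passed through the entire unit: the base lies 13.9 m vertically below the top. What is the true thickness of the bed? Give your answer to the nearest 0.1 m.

13.0 m

Two edge vectors: Outcrop 1→Outcrop 2 = (-163, 98, 0), Outcrop 1→Outcrop 3 = (-50, 187, 51).
Normal n = (Outcrop 1→Outcrop 2) × (Outcrop 1→Outcrop 3) = (4998, 8313, -25581).
So ∂z/∂x = −n_x/n_z = 0.19538 and ∂z/∂y = −n_y/n_z = 0.32497.
|∇z| = √(a²+b²) = 0.37918, so dip δ = arctan(0.37918) = 20.77°.
True thickness = vertical thickness × cos δ = 13.9 × cos 20.77° = 13.0 m.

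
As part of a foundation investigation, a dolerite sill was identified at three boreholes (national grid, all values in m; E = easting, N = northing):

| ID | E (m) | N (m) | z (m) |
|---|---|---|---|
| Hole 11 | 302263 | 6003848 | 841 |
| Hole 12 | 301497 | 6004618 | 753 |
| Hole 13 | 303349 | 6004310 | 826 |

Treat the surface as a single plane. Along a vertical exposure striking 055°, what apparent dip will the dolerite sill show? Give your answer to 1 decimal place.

Two edge vectors: Hole 11→Hole 12 = (-766, 770, -88), Hole 11→Hole 13 = (1086, 462, -15).
Normal n = (Hole 11→Hole 12) × (Hole 11→Hole 13) = (29106, -107058, -1190112).
So ∂z/∂E = −n_x/n_z = 0.02446 and ∂z/∂N = −n_y/n_z = −0.08996.
Unit vector along 055° is (sin 55°, cos 55°) = (0.8192, 0.5736).
Slope in that direction = a·(0.8192) + b·(0.5736) = −0.03156.
Apparent dip = arctan|0.03156| = 1.8° (true dip is 5.3°, so apparent ≤ true as expected).

1.8°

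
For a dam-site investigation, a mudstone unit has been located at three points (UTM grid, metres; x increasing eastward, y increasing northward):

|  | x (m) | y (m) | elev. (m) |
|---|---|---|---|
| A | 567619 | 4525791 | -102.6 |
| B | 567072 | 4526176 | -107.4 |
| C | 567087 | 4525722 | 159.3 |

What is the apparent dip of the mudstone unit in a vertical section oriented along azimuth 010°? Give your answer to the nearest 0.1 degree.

Let the plane be z = a·x + b·y + c.
B−A: −547a + 385b = −4.8;  C−A: −532a − 69b = 261.9.
Solving gives a = −0.41433, b = −0.60113.
Unit vector along 010° is (sin 10°, cos 10°) = (0.1736, 0.9848).
Slope in that direction = a·(0.1736) + b·(0.9848) = −0.66395.
Apparent dip = arctan|0.66395| = 33.6° (true dip is 36.1°, so apparent ≤ true as expected).

33.6°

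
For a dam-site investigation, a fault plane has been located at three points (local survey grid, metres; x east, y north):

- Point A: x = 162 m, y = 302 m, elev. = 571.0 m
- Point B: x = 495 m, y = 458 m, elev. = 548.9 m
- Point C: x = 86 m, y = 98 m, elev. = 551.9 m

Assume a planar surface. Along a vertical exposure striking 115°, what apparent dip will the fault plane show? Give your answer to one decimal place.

Let the plane be z = a·x + b·y + c.
Point B−Point A: 333a + 156b = −22.1;  Point C−Point A: −76a − 204b = −19.1.
Solving gives a = −0.13353, b = 0.14338.
Unit vector along 115° is (sin 115°, cos 115°) = (0.9063, -0.4226).
Slope in that direction = a·(0.9063) + b·(-0.4226) = −0.18161.
Apparent dip = arctan|0.18161| = 10.3° (true dip is 11.1°, so apparent ≤ true as expected).

10.3°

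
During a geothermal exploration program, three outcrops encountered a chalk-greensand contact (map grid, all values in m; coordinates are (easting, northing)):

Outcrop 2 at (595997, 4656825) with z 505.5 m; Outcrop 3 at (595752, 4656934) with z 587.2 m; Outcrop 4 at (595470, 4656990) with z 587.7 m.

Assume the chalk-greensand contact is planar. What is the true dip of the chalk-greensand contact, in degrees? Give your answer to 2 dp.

Two edge vectors: Outcrop 2→Outcrop 3 = (-245, 109, 81.7), Outcrop 2→Outcrop 4 = (-527, 165, 82.2).
Normal n = (Outcrop 2→Outcrop 3) × (Outcrop 2→Outcrop 4) = (-4520.7, -22916.9, 17018).
So ∂z/∂E = −n_x/n_z = 0.26564 and ∂z/∂N = −n_y/n_z = 1.34663.
Gradient magnitude |∇z| = √(a² + b²) = √(0.07057 + 1.81340) = 1.37258.
True dip = arctan(1.37258) = 53.92°, dipping toward S (azimuth ≈ 191°).

53.92°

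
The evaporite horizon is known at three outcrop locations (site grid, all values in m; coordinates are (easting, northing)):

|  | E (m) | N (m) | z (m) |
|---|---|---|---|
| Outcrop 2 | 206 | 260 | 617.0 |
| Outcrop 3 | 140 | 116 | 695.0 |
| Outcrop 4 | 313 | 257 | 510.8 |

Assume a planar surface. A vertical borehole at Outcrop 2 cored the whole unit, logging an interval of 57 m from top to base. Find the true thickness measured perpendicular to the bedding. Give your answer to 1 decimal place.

Let the plane be z = a·E + b·N + c.
Outcrop 3−Outcrop 2: −66a − 144b = 78;  Outcrop 4−Outcrop 2: 107a − 3b = −106.2.
Solving gives a = −0.99493, b = −0.08566.
|∇z| = √(a²+b²) = 0.99861, so dip δ = arctan(0.99861) = 44.96°.
True thickness = vertical thickness × cos δ = 57 × cos 44.96° = 40.3 m.

40.3 m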